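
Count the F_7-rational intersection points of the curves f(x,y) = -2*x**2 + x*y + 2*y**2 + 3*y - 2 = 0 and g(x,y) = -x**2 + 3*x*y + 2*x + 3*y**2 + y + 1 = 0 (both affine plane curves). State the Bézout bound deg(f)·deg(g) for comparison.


Common zeros: {(2, 4), (6, 5)}; count = 2; Bézout bound = 4.

deg(f) = 2, deg(g) = 2, so Bézout bound = 4.
Scan x ∈ F_7. For each x, list the y ∈ F_7 with f(x, y) ≡ 0 and those with g(x, y) ≡ 0 (mod 7); the common zeros in that column are the intersection.
  x = 0: f ≡ 0 at y ∈ {4, 5}; g ≡ 0 at y ∈ ∅; common: ∅.
  x = 1: f ≡ 0 at y ∈ ∅; g ≡ 0 at y ∈ ∅; common: ∅.
  x = 2: f ≡ 0 at y ∈ {4}; g ≡ 0 at y ∈ {3, 4}; common: {4}.
  x = 3: f ≡ 0 at y ∈ {2}; g ≡ 0 at y ∈ ∅; common: ∅.
  x = 4: f ≡ 0 at y ∈ ∅; g ≡ 0 at y ∈ {0, 5}; common: ∅.
  x = 5: f ≡ 0 at y ∈ {1, 2}; g ≡ 0 at y ∈ {0, 4}; common: ∅.
  x = 6: f ≡ 0 at y ∈ {1, 5}; g ≡ 0 at y ∈ {5}; common: {5}.
Collecting: common zeros = {(2, 4), (6, 5)}, so the count is 2.
Comparison with the Bézout bound: 2 ≤ 4 = deg(f)·deg(g), as expected for curves with no common component (the affine F_7-count falls short of the bound because intersections may lie at infinity, over extension fields, or carry multiplicity).


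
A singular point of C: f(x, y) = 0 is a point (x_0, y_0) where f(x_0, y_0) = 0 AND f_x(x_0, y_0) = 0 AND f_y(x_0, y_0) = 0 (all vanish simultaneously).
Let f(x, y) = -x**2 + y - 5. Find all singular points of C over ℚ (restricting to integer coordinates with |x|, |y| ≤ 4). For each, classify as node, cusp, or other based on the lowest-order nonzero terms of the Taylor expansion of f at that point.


No singular points in the scanned grid; C is smooth there.

Compute partial derivatives:
  f_x = -2*x.
  f_y = 1.
f_y = 1 is a nonzero constant, so f_y never vanishes: no point (x, y) can satisfy f = f_x = f_y = 0. In particular no (x, y) ∈ {−4, ..., 4}² is singular; the curve is smooth.


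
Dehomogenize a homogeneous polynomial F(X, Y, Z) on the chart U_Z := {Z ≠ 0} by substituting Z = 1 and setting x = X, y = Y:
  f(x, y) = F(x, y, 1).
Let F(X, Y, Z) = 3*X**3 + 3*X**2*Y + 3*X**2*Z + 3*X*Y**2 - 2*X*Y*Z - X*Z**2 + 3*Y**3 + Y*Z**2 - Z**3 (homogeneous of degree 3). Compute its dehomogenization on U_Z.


f(x, y) = 3*x**3 + 3*x**2*y + 3*x**2 + 3*x*y**2 - 2*x*y - x + 3*y**3 + y - 1

On U_Z we set Z = 1. Each monomial c·X^i·Y^j·Z^k in F becomes c·x^i·y^j·1^k = c·x^i·y^j.
Substituting Z = 1: F(X, Y, 1) = 3*x**3 + 3*x**2*y + 3*x**2 + 3*x*y**2 - 2*x*y - x + 3*y**3 + y - 1.
Note: deg(f) ≤ deg(F) = 3; strict inequality happens when F is divisible by Z (lost terms).


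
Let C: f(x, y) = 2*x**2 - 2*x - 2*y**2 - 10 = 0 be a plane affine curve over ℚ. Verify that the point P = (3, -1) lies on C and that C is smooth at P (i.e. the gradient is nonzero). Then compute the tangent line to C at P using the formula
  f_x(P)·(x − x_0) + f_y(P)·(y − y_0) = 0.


Tangent line at P: 10*x + 4*y - 26 = 0.

Step 1: f(3, -1) = 0, so P lies on C.
Step 2: partial derivatives
  f_x(x, y) = 4*x - 2, f_y(x, y) = -4*y.
  f_x(P) = 10, f_y(P) = 4 (gradient nonzero, so P is smooth).
Step 3: tangent line at P: 10·(x − 3) + 4·(y − -1) = 0.
Expanding: 10*x + 4*y - 26 = 0.


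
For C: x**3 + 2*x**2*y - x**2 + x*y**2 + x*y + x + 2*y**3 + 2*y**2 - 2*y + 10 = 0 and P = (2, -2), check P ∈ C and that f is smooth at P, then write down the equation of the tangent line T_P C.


Tangent line at P: -5*x + 16*y + 42 = 0.

Step 1: f(2, -2) = 0, so P lies on C.
Step 2: partial derivatives
  f_x(x, y) = 3*x**2 + 4*x*y - 2*x + y**2 + y + 1, f_y(x, y) = 2*x**2 + 2*x*y + x + 6*y**2 + 4*y - 2.
  f_x(P) = -5, f_y(P) = 16 (gradient nonzero, so P is smooth).
Step 3: tangent line at P: -5·(x − 2) + 16·(y − -2) = 0.
Expanding: -5*x + 16*y + 42 = 0.


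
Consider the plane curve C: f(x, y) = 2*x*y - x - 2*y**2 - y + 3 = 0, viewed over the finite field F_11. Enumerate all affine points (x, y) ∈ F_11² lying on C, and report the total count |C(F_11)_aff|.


Affine F_11-points: {(0, 1), (0, 4), (3, 0), (3, 8), (6, 2), (6, 9), (7, 5), (7, 7), (8, 3), (8, 10)}; count = 10.

For each of the 121 pairs (x, y) ∈ F_11², evaluate f(x, y) mod 11. Record the zeros.
  x = 0: [0↦3, 1↦0, 2↦4, 3↦4, 4↦0, 5↦3, 6↦2, 7↦8, 8↦10, 9↦8, 10↦2]  zeros at y ∈ {1, 4}
  x = 1: [0↦2, 1↦1, 2↦7, 3↦9, 4↦7, 5↦1, 6↦2, 7↦10, 8↦3, 9↦3, 10↦10]  zeros at y ∈ ∅
  x = 2: [0↦1, 1↦2, 2↦10, 3↦3, 4↦3, 5↦10, 6↦2, 7↦1, 8↦7, 9↦9, 10↦7]  zeros at y ∈ ∅
  x = 3: [0↦0, 1↦3, 2↦2, 3↦8, 4↦10, 5↦8, 6↦2, 7↦3, 8↦0, 9↦4, 10↦4]  zeros at y ∈ {0, 8}
  x = 4: [0↦10, 1↦4, 2↦5, 3↦2, 4↦6, 5↦6, 6↦2, 7↦5, 8↦4, 9↦10, 10↦1]  zeros at y ∈ ∅
  x = 5: [0↦9, 1↦5, 2↦8, 3↦7, 4↦2, 5↦4, 6↦2, 7↦7, 8↦8, 9↦5, 10↦9]  zeros at y ∈ ∅
  x = 6: [0↦8, 1↦6, 2↦0, 3↦1, 4↦9, 5↦2, 6↦2, 7↦9, 8↦1, 9↦0, 10↦6]  zeros at y ∈ {2, 9}
  x = 7: [0↦7, 1↦7, 2↦3, 3↦6, 4↦5, 5↦0, 6↦2, 7↦0, 8↦5, 9↦6, 10↦3]  zeros at y ∈ {5, 7}
  x = 8: [0↦6, 1↦8, 2↦6, 3↦0, 4↦1, 5↦9, 6↦2, 7↦2, 8↦9, 9↦1, 10↦0]  zeros at y ∈ {3, 10}
  x = 9: [0↦5, 1↦9, 2↦9, 3↦5, 4↦8, 5↦7, 6↦2, 7↦4, 8↦2, 9↦7, 10↦8]  zeros at y ∈ ∅
  x = 10: [0↦4, 1↦10, 2↦1, 3↦10, 4↦4, 5↦5, 6↦2, 7↦6, 8↦6, 9↦2, 10↦5]  zeros at y ∈ ∅
Collecting zeros: affine points = {(0, 1), (0, 4), (3, 0), (3, 8), (6, 2), (6, 9), (7, 5), (7, 7), (8, 3), (8, 10)}.
Total count |C(F_11)_aff| = 10.


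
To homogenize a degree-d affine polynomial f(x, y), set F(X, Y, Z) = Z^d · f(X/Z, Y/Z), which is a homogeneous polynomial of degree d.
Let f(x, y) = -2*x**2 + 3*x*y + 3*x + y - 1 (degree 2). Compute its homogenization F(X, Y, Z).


F(X, Y, Z) = -2*X**2 + 3*X*Y + 3*X*Z + Y*Z - Z**2

deg(f) = 2.
Substitute x = X/Z, y = Y/Z into f, then multiply by Z^2.
  monomial -2·x^2·y^0 ↦ -2·X^2·Y^0·Z^0.
  monomial 3·x^1·y^1 ↦ 3·X^1·Y^1·Z^0.
  monomial 3·x^1·y^0 ↦ 3·X^1·Y^0·Z^1.
  monomial 1·x^0·y^1 ↦ 1·X^0·Y^1·Z^1.
  monomial -1·x^0·y^0 ↦ -1·X^0·Y^0·Z^2.
Collecting: F(X, Y, Z) = -2*X**2 + 3*X*Y + 3*X*Z + Y*Z - Z**2.


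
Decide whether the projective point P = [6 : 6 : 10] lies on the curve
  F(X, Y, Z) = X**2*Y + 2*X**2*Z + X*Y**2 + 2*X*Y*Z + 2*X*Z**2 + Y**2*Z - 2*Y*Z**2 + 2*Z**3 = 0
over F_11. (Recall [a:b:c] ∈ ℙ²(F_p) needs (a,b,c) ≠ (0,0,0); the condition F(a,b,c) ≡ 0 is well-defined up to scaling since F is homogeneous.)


F(6,6,10) ≡ 8 (mod 11); P is NOT on the curve.

Evaluate F(6, 6, 10) term-by-term (mod 11).
  X**2*Y ↦ 1·36·6·1 = 216
  2*X**2*Z ↦ 2·36·1·10 = 720
  X*Y**2 ↦ 1·6·36·1 = 216
  2*X*Y*Z ↦ 2·6·6·10 = 720
  2*X*Z**2 ↦ 2·6·1·100 = 1200
  Y**2*Z ↦ 1·1·36·10 = 360
  -2*Y*Z**2 ↦ -2·1·6·100 = -1200
  2*Z**3 ↦ 2·1·1·1000 = 2000
Sum: F(6, 6, 10) = (216) + (720) + (216) + (720) + (1200) + (360) + (-1200) + (2000) = 4232.
Reducing mod 11: 4232 ≡ 8 (mod 11).
Since F(a, b, c) ≡ 8 ≠ 0 (mod 11), P does NOT lie on the curve.


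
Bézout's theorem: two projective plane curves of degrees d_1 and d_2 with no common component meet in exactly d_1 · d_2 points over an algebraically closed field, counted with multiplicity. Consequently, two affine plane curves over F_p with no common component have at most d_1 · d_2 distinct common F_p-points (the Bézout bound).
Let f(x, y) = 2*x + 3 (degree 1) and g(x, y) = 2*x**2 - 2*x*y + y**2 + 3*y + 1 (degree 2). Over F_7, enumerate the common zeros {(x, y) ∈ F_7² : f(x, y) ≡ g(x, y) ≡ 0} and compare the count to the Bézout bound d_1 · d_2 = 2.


Common zeros: {(2, 4)}; count = 1; Bézout bound = 2.

deg(f) = 1, deg(g) = 2, so Bézout bound = 2.
Scan x ∈ F_7. For each x, list the y ∈ F_7 with f(x, y) ≡ 0 and those with g(x, y) ≡ 0 (mod 7); the common zeros in that column are the intersection.
  x = 0: f ≡ 0 at y ∈ ∅; g ≡ 0 at y ∈ ∅; common: ∅.
  x = 1: f ≡ 0 at y ∈ ∅; g ≡ 0 at y ∈ ∅; common: ∅.
  x = 2: f ≡ 0 at y ∈ {0, 1, 2, 3, 4, 5, 6}; g ≡ 0 at y ∈ {4}; common: {4}.
  x = 3: f ≡ 0 at y ∈ ∅; g ≡ 0 at y ∈ ∅; common: ∅.
  x = 4: f ≡ 0 at y ∈ ∅; g ≡ 0 at y ∈ ∅; common: ∅.
  x = 5: f ≡ 0 at y ∈ ∅; g ≡ 0 at y ∈ ∅; common: ∅.
  x = 6: f ≡ 0 at y ∈ ∅; g ≡ 0 at y ∈ ∅; common: ∅.
Collecting: common zeros = {(2, 4)}, so the count is 1.
Comparison with the Bézout bound: 1 ≤ 2 = deg(f)·deg(g), as expected for curves with no common component (the affine F_7-count falls short of the bound because intersections may lie at infinity, over extension fields, or carry multiplicity).


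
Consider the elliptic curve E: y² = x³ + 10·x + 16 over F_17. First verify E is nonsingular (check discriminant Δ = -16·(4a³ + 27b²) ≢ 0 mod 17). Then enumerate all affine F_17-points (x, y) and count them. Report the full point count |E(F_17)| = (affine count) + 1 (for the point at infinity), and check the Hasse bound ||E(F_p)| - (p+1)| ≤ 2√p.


Affine points = {(0, 4), (0, 13), (4, 1), (4, 16), (5, 2), (5, 15), (7, 2), (7, 15), (8, 8), (8, 9), (9, 6), (9, 11)}; affine count = 12; |E(F_17)| = 13.

Discriminant check: Δ ∝ 4a³ + 27b² = 4·10³ + 27·16² = 4·1000 + 27·256 ≡ 15 (mod 17). Nonzero ⇒ E is nonsingular.
For each x ∈ F_17, compute rhs = x³ + 10·x + 16 mod 17, then count y ∈ F_17 with y² ≡ rhs.
  x = 0: rhs = 16, matching y values: 4, 13 (2 points).
  x = 1: rhs = 10, matching y values: none (0 points).
  x = 2: rhs = 10, matching y values: none (0 points).
  x = 3: rhs = 5, matching y values: none (0 points).
  x = 4: rhs = 1, matching y values: 1, 16 (2 points).
  x = 5: rhs = 4, matching y values: 2, 15 (2 points).
  x = 6: rhs = 3, matching y values: none (0 points).
  x = 7: rhs = 4, matching y values: 2, 15 (2 points).
  x = 8: rhs = 13, matching y values: 8, 9 (2 points).
  x = 9: rhs = 2, matching y values: 6, 11 (2 points).
  x = 10: rhs = 11, matching y values: none (0 points).
  x = 11: rhs = 12, matching y values: none (0 points).
  x = 12: rhs = 11, matching y values: none (0 points).
  x = 13: rhs = 14, matching y values: none (0 points).
  x = 14: rhs = 10, matching y values: none (0 points).
  x = 15: rhs = 5, matching y values: none (0 points).
  x = 16: rhs = 5, matching y values: none (0 points).
Total affine count: 12.
Full point count |E(F_17)| = 12 + 1 = 13.
Hasse bound: |13 − (17+1)| = |-5| = 5 ≤ 2√17 ≈ 8.2462 ✓.


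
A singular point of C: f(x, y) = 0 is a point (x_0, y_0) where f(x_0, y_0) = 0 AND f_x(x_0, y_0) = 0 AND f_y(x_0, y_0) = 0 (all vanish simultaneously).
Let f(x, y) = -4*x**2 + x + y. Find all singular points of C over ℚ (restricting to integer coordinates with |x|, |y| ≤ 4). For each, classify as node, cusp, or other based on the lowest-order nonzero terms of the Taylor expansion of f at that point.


No singular points in the scanned grid; C is smooth there.

Compute partial derivatives:
  f_x = 1 - 8*x.
  f_y = 1.
f_y = 1 is a nonzero constant, so f_y never vanishes: no point (x, y) can satisfy f = f_x = f_y = 0. In particular no (x, y) ∈ {−4, ..., 4}² is singular; the curve is smooth.


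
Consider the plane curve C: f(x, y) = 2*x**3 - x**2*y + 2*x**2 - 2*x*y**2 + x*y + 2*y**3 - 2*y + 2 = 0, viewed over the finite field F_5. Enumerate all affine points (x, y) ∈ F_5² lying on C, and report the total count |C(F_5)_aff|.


Affine F_5-points: {(0, 3), (1, 2), (2, 1), (3, 2), (3, 3)}; count = 5.

For each of the 25 pairs (x, y) ∈ F_5², evaluate f(x, y) mod 5. Record the zeros.
  x = 0: [0↦2, 1↦2, 2↦4, 3↦0, 4↦2]  zeros at y ∈ {3}
  x = 1: [0↦1, 1↦4, 2↦0, 3↦1, 4↦4]  zeros at y ∈ {2}
  x = 2: [0↦1, 1↦0, 2↦3, 3↦2, 4↦4]  zeros at y ∈ {1}
  x = 3: [0↦4, 1↦2, 2↦0, 3↦0, 4↦4]  zeros at y ∈ {2, 3}
  x = 4: [0↦2, 1↦2, 2↦3, 3↦2, 4↦1]  zeros at y ∈ ∅
Collecting zeros: affine points = {(0, 3), (1, 2), (2, 1), (3, 2), (3, 3)}.
Total count |C(F_5)_aff| = 5.


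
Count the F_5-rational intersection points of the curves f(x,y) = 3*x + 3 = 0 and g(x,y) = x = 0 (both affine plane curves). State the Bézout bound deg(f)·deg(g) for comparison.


Common zeros: ∅; count = 0; Bézout bound = 1.

deg(f) = 1, deg(g) = 1, so Bézout bound = 1.
Scan x ∈ F_5. For each x, list the y ∈ F_5 with f(x, y) ≡ 0 and those with g(x, y) ≡ 0 (mod 5); the common zeros in that column are the intersection.
  x = 0: f ≡ 0 at y ∈ ∅; g ≡ 0 at y ∈ {0, 1, 2, 3, 4}; common: ∅.
  x = 1: f ≡ 0 at y ∈ ∅; g ≡ 0 at y ∈ ∅; common: ∅.
  x = 2: f ≡ 0 at y ∈ ∅; g ≡ 0 at y ∈ ∅; common: ∅.
  x = 3: f ≡ 0 at y ∈ ∅; g ≡ 0 at y ∈ ∅; common: ∅.
  x = 4: f ≡ 0 at y ∈ {0, 1, 2, 3, 4}; g ≡ 0 at y ∈ ∅; common: ∅.
Collecting: common zeros = ∅, so the count is 0.
Comparison with the Bézout bound: 0 ≤ 1 = deg(f)·deg(g), as expected for curves with no common component (the affine F_5-count falls short of the bound because intersections may lie at infinity, over extension fields, or carry multiplicity).


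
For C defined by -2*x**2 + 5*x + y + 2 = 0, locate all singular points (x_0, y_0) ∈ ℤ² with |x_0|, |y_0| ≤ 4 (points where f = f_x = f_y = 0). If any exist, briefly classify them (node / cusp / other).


No singular points in the scanned grid; C is smooth there.

Compute partial derivatives:
  f_x = 5 - 4*x.
  f_y = 1.
f_y = 1 is a nonzero constant, so f_y never vanishes: no point (x, y) can satisfy f = f_x = f_y = 0. In particular no (x, y) ∈ {−4, ..., 4}² is singular; the curve is smooth.


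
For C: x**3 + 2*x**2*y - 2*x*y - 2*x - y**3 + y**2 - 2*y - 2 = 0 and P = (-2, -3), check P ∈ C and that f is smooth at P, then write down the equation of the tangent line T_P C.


Tangent line at P: 40*x - 23*y + 11 = 0.

Step 1: f(-2, -3) = 0, so P lies on C.
Step 2: partial derivatives
  f_x(x, y) = 3*x**2 + 4*x*y - 2*y - 2, f_y(x, y) = 2*x**2 - 2*x - 3*y**2 + 2*y - 2.
  f_x(P) = 40, f_y(P) = -23 (gradient nonzero, so P is smooth).
Step 3: tangent line at P: 40·(x − -2) + -23·(y − -3) = 0.
Expanding: 40*x - 23*y + 11 = 0.


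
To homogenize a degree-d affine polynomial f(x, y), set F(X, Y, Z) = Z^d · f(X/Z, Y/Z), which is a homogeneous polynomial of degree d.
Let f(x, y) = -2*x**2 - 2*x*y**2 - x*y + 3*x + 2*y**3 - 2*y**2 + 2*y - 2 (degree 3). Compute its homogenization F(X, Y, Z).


F(X, Y, Z) = -2*X**2*Z - 2*X*Y**2 - X*Y*Z + 3*X*Z**2 + 2*Y**3 - 2*Y**2*Z + 2*Y*Z**2 - 2*Z**3

deg(f) = 3.
Substitute x = X/Z, y = Y/Z into f, then multiply by Z^3.
  monomial -2·x^2·y^0 ↦ -2·X^2·Y^0·Z^1.
  monomial -2·x^1·y^2 ↦ -2·X^1·Y^2·Z^0.
  monomial -1·x^1·y^1 ↦ -1·X^1·Y^1·Z^1.
  monomial 3·x^1·y^0 ↦ 3·X^1·Y^0·Z^2.
  monomial 2·x^0·y^3 ↦ 2·X^0·Y^3·Z^0.
  monomial -2·x^0·y^2 ↦ -2·X^0·Y^2·Z^1.
  monomial 2·x^0·y^1 ↦ 2·X^0·Y^1·Z^2.
  monomial -2·x^0·y^0 ↦ -2·X^0·Y^0·Z^3.
Collecting: F(X, Y, Z) = -2*X**2*Z - 2*X*Y**2 - X*Y*Z + 3*X*Z**2 + 2*Y**3 - 2*Y**2*Z + 2*Y*Z**2 - 2*Z**3.


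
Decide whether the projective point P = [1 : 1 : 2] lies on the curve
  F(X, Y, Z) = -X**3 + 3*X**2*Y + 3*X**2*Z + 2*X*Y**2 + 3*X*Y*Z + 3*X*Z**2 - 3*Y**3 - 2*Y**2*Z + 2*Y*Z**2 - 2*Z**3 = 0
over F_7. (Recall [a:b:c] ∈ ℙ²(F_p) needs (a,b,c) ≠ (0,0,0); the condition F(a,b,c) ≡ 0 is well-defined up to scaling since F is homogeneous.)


F(1,1,2) ≡ 6 (mod 7); P is NOT on the curve.

Evaluate F(1, 1, 2) term-by-term (mod 7).
  -X**3 ↦ -1·1·1·1 = -1
  3*X**2*Y ↦ 3·1·1·1 = 3
  3*X**2*Z ↦ 3·1·1·2 = 6
  2*X*Y**2 ↦ 2·1·1·1 = 2
  3*X*Y*Z ↦ 3·1·1·2 = 6
  3*X*Z**2 ↦ 3·1·1·4 = 12
  -3*Y**3 ↦ -3·1·1·1 = -3
  -2*Y**2*Z ↦ -2·1·1·2 = -4
  2*Y*Z**2 ↦ 2·1·1·4 = 8
  -2*Z**3 ↦ -2·1·1·8 = -16
Sum: F(1, 1, 2) = (-1) + (3) + (6) + (2) + (6) + (12) + (-3) + (-4) + (8) + (-16) = 13.
Reducing mod 7: 13 ≡ 6 (mod 7).
Since F(a, b, c) ≡ 6 ≠ 0 (mod 7), P does NOT lie on the curve.


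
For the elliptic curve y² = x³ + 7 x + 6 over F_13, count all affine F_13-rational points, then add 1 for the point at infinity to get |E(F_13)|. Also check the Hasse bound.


Affine points = {(1, 1), (1, 12), (5, 6), (5, 7), (6, 2), (6, 11), (10, 6), (10, 7), (11, 6), (11, 7)}; affine count = 10; |E(F_13)| = 11.

Discriminant check: Δ ∝ 4a³ + 27b² = 4·7³ + 27·6² = 4·343 + 27·36 ≡ 4 (mod 13). Nonzero ⇒ E is nonsingular.
For each x ∈ F_13, compute rhs = x³ + 7·x + 6 mod 13, then count y ∈ F_13 with y² ≡ rhs.
  x = 0: rhs = 6, matching y values: none (0 points).
  x = 1: rhs = 1, matching y values: 1, 12 (2 points).
  x = 2: rhs = 2, matching y values: none (0 points).
  x = 3: rhs = 2, matching y values: none (0 points).
  x = 4: rhs = 7, matching y values: none (0 points).
  x = 5: rhs = 10, matching y values: 6, 7 (2 points).
  x = 6: rhs = 4, matching y values: 2, 11 (2 points).
  x = 7: rhs = 8, matching y values: none (0 points).
  x = 8: rhs = 2, matching y values: none (0 points).
  x = 9: rhs = 5, matching y values: none (0 points).
  x = 10: rhs = 10, matching y values: 6, 7 (2 points).
  x = 11: rhs = 10, matching y values: 6, 7 (2 points).
  x = 12: rhs = 11, matching y values: none (0 points).
Total affine count: 10.
Full point count |E(F_13)| = 10 + 1 = 11.
Hasse bound: |11 − (13+1)| = |-3| = 3 ≤ 2√13 ≈ 7.2111 ✓.


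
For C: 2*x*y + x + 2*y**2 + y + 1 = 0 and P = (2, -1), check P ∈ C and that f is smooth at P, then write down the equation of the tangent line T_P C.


Tangent line at P: -x + y + 3 = 0.

Step 1: f(2, -1) = 0, so P lies on C.
Step 2: partial derivatives
  f_x(x, y) = 2*y + 1, f_y(x, y) = 2*x + 4*y + 1.
  f_x(P) = -1, f_y(P) = 1 (gradient nonzero, so P is smooth).
Step 3: tangent line at P: -1·(x − 2) + 1·(y − -1) = 0.
Expanding: -x + y + 3 = 0.


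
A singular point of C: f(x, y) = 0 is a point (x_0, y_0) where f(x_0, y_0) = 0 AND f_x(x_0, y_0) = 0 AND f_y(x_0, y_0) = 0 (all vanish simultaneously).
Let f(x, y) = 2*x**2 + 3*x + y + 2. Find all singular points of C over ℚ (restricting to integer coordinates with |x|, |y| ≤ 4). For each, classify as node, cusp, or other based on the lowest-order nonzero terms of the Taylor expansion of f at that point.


No singular points in the scanned grid; C is smooth there.

Compute partial derivatives:
  f_x = 4*x + 3.
  f_y = 1.
f_y = 1 is a nonzero constant, so f_y never vanishes: no point (x, y) can satisfy f = f_x = f_y = 0. In particular no (x, y) ∈ {−4, ..., 4}² is singular; the curve is smooth.


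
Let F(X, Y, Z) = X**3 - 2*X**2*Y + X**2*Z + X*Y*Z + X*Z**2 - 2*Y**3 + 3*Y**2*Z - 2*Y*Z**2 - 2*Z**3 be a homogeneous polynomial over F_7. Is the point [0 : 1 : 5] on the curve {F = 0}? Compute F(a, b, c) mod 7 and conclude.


F(0,1,5) ≡ 0 (mod 7); P is on the curve.

Evaluate F(0, 1, 5) term-by-term (mod 7).
  X**3 ↦ 1·0·1·1 = 0
  -2*X**2*Y ↦ -2·0·1·1 = 0
  X**2*Z ↦ 1·0·1·5 = 0
  X*Y*Z ↦ 1·0·1·5 = 0
  X*Z**2 ↦ 1·0·1·25 = 0
  -2*Y**3 ↦ -2·1·1·1 = -2
  3*Y**2*Z ↦ 3·1·1·5 = 15
  -2*Y*Z**2 ↦ -2·1·1·25 = -50
  -2*Z**3 ↦ -2·1·1·125 = -250
Sum: F(0, 1, 5) = (0) + (0) + (0) + (0) + (0) + (-2) + (15) + (-50) + (-250) = -287.
Reducing mod 7: -287 ≡ 0 (mod 7).
Since F(a, b, c) ≡ 0 (mod 7), P lies on the curve.


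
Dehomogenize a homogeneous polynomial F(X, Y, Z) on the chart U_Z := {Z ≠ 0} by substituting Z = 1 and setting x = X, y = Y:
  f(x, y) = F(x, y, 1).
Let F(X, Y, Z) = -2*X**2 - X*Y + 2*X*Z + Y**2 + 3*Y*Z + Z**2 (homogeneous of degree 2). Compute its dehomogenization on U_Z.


f(x, y) = -2*x**2 - x*y + 2*x + y**2 + 3*y + 1

On U_Z we set Z = 1. Each monomial c·X^i·Y^j·Z^k in F becomes c·x^i·y^j·1^k = c·x^i·y^j.
Substituting Z = 1: F(X, Y, 1) = -2*x**2 - x*y + 2*x + y**2 + 3*y + 1.
Note: deg(f) ≤ deg(F) = 2; strict inequality happens when F is divisible by Z (lost terms).


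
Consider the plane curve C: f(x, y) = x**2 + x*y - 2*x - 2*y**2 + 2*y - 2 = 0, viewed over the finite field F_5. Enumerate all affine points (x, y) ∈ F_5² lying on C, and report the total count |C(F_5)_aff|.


Affine F_5-points: {(1, 2), (2, 1), (4, 1), (4, 2)}; count = 4.

For each of the 25 pairs (x, y) ∈ F_5², evaluate f(x, y) mod 5. Record the zeros.
  x = 0: [0↦3, 1↦3, 2↦4, 3↦1, 4↦4]  zeros at y ∈ ∅
  x = 1: [0↦2, 1↦3, 2↦0, 3↦3, 4↦2]  zeros at y ∈ {2}
  x = 2: [0↦3, 1↦0, 2↦3, 3↦2, 4↦2]  zeros at y ∈ {1}
  x = 3: [0↦1, 1↦4, 2↦3, 3↦3, 4↦4]  zeros at y ∈ ∅
  x = 4: [0↦1, 1↦0, 2↦0, 3↦1, 4↦3]  zeros at y ∈ {1, 2}
Collecting zeros: affine points = {(1, 2), (2, 1), (4, 1), (4, 2)}.
Total count |C(F_5)_aff| = 4.


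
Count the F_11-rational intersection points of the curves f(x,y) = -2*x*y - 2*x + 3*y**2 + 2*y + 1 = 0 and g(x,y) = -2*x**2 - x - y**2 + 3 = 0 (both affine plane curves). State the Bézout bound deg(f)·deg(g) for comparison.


Common zeros: {(0, 6)}; count = 1; Bézout bound = 4.

deg(f) = 2, deg(g) = 2, so Bézout bound = 4.
Scan x ∈ F_11. For each x, list the y ∈ F_11 with f(x, y) ≡ 0 and those with g(x, y) ≡ 0 (mod 11); the common zeros in that column are the intersection.
  x = 0: f ≡ 0 at y ∈ {6, 8}; g ≡ 0 at y ∈ {5, 6}; common: {6}.
  x = 1: f ≡ 0 at y ∈ {2, 9}; g ≡ 0 at y ∈ {0}; common: ∅.
  x = 2: f ≡ 0 at y ∈ ∅; g ≡ 0 at y ∈ {2, 9}; common: ∅.
  x = 3: f ≡ 0 at y ∈ ∅; g ≡ 0 at y ∈ {2, 9}; common: ∅.
  x = 4: f ≡ 0 at y ∈ ∅; g ≡ 0 at y ∈ {0}; common: ∅.
  x = 5: f ≡ 0 at y ∈ ∅; g ≡ 0 at y ∈ {5, 6}; common: ∅.
  x = 6: f ≡ 0 at y ∈ {0, 7}; g ≡ 0 at y ∈ ∅; common: ∅.
  x = 7: f ≡ 0 at y ∈ {1, 3}; g ≡ 0 at y ∈ ∅; common: ∅.
  x = 8: f ≡ 0 at y ∈ ∅; g ≡ 0 at y ∈ ∅; common: ∅.
  x = 9: f ≡ 0 at y ∈ {4, 5}; g ≡ 0 at y ∈ ∅; common: ∅.
  x = 10: f ≡ 0 at y ∈ ∅; g ≡ 0 at y ∈ ∅; common: ∅.
Collecting: common zeros = {(0, 6)}, so the count is 1.
Comparison with the Bézout bound: 1 ≤ 4 = deg(f)·deg(g), as expected for curves with no common component (the affine F_11-count falls short of the bound because intersections may lie at infinity, over extension fields, or carry multiplicity).


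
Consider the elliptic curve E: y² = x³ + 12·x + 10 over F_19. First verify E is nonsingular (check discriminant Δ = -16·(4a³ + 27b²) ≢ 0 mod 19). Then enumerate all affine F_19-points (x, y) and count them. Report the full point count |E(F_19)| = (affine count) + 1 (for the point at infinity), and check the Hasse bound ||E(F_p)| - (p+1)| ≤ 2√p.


Affine points = {(1, 2), (1, 17), (2, 2), (2, 17), (3, 4), (3, 15), (5, 9), (5, 10), (7, 0), (9, 7), (9, 12), (10, 3), (10, 16), (12, 1), (12, 18), (13, 8), (13, 11), (16, 2), (16, 17), (17, 4), (17, 15), (18, 4), (18, 15)}; affine count = 23; |E(F_19)| = 24.

Discriminant check: Δ ∝ 4a³ + 27b² = 4·12³ + 27·10² = 4·1728 + 27·100 ≡ 17 (mod 19). Nonzero ⇒ E is nonsingular.
For each x ∈ F_19, compute rhs = x³ + 12·x + 10 mod 19, then count y ∈ F_19 with y² ≡ rhs.
  x = 0: rhs = 10, matching y values: none (0 points).
  x = 1: rhs = 4, matching y values: 2, 17 (2 points).
  x = 2: rhs = 4, matching y values: 2, 17 (2 points).
  x = 3: rhs = 16, matching y values: 4, 15 (2 points).
  x = 4: rhs = 8, matching y values: none (0 points).
  x = 5: rhs = 5, matching y values: 9, 10 (2 points).
  x = 6: rhs = 13, matching y values: none (0 points).
  x = 7: rhs = 0, matching y values: 0 (1 points).
  x = 8: rhs = 10, matching y values: none (0 points).
  x = 9: rhs = 11, matching y values: 7, 12 (2 points).
  x = 10: rhs = 9, matching y values: 3, 16 (2 points).
  x = 11: rhs = 10, matching y values: none (0 points).
  x = 12: rhs = 1, matching y values: 1, 18 (2 points).
  x = 13: rhs = 7, matching y values: 8, 11 (2 points).
  x = 14: rhs = 15, matching y values: none (0 points).
  x = 15: rhs = 12, matching y values: none (0 points).
  x = 16: rhs = 4, matching y values: 2, 17 (2 points).
  x = 17: rhs = 16, matching y values: 4, 15 (2 points).
  x = 18: rhs = 16, matching y values: 4, 15 (2 points).
Total affine count: 23.
Full point count |E(F_19)| = 23 + 1 = 24.
Hasse bound: |24 − (19+1)| = |4| = 4 ≤ 2√19 ≈ 8.7178 ✓.


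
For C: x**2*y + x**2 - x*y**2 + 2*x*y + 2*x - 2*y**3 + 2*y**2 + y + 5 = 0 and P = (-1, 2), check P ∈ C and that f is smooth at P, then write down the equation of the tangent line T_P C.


Tangent line at P: -4*x - 12*y + 20 = 0.

Step 1: f(-1, 2) = 0, so P lies on C.
Step 2: partial derivatives
  f_x(x, y) = 2*x*y + 2*x - y**2 + 2*y + 2, f_y(x, y) = x**2 - 2*x*y + 2*x - 6*y**2 + 4*y + 1.
  f_x(P) = -4, f_y(P) = -12 (gradient nonzero, so P is smooth).
Step 3: tangent line at P: -4·(x − -1) + -12·(y − 2) = 0.
Expanding: -4*x - 12*y + 20 = 0.


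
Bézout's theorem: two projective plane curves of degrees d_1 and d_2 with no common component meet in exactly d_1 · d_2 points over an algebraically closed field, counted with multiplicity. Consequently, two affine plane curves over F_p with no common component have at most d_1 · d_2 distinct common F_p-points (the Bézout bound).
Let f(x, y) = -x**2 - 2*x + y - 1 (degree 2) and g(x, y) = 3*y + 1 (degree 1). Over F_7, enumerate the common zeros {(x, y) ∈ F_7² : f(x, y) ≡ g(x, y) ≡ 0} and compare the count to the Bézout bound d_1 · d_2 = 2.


Common zeros: {(2, 2), (3, 2)}; count = 2; Bézout bound = 2.

deg(f) = 2, deg(g) = 1, so Bézout bound = 2.
Scan x ∈ F_7. For each x, list the y ∈ F_7 with f(x, y) ≡ 0 and those with g(x, y) ≡ 0 (mod 7); the common zeros in that column are the intersection.
  x = 0: f ≡ 0 at y ∈ {1}; g ≡ 0 at y ∈ {2}; common: ∅.
  x = 1: f ≡ 0 at y ∈ {4}; g ≡ 0 at y ∈ {2}; common: ∅.
  x = 2: f ≡ 0 at y ∈ {2}; g ≡ 0 at y ∈ {2}; common: {2}.
  x = 3: f ≡ 0 at y ∈ {2}; g ≡ 0 at y ∈ {2}; common: {2}.
  x = 4: f ≡ 0 at y ∈ {4}; g ≡ 0 at y ∈ {2}; common: ∅.
  x = 5: f ≡ 0 at y ∈ {1}; g ≡ 0 at y ∈ {2}; common: ∅.
  x = 6: f ≡ 0 at y ∈ {0}; g ≡ 0 at y ∈ {2}; common: ∅.
Collecting: common zeros = {(2, 2), (3, 2)}, so the count is 2.
Comparison with the Bézout bound: 2 ≤ 2 = deg(f)·deg(g), as expected for curves with no common component (the bound is attained).


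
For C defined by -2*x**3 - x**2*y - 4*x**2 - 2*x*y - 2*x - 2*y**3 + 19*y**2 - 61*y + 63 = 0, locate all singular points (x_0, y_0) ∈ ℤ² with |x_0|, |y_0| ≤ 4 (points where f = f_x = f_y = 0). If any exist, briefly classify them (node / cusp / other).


Singular points: {(-1, 3)}; classification: node.

Compute partial derivatives:
  f_x = -6*x**2 - 2*x*y - 8*x - 2*y - 2.
  f_y = -x**2 - 2*x - 6*y**2 + 38*y - 61.
Scan x_0 ∈ {−4, ..., 4}. For each x_0, f_y(x_0, y) is a polynomial in y; find its integer roots y ∈ {−4, ..., 4}, then test f_x and f at those candidates.
  x = -4: f_y(-4, y) = -6*y**2 + 38*y - 69; no integer root y with |y| ≤ 4.
  x = -3: f_y(-3, y) = -6*y**2 + 38*y - 64; no integer root y with |y| ≤ 4.
  x = -2: f_y(-2, y) = -6*y**2 + 38*y - 61; no integer root y with |y| ≤ 4.
  x = -1: f_y(-1, y) = -6*y**2 + 38*y - 60; vanishes at y ∈ {3}. (-1, 3): f_x = 0, f = 0 — SINGULAR.
  x = 0: f_y(0, y) = -6*y**2 + 38*y - 61; no integer root y with |y| ≤ 4.
  x = 1: f_y(1, y) = -6*y**2 + 38*y - 64; no integer root y with |y| ≤ 4.
  x = 2: f_y(2, y) = -6*y**2 + 38*y - 69; no integer root y with |y| ≤ 4.
  x = 3: f_y(3, y) = -6*y**2 + 38*y - 76; no integer root y with |y| ≤ 4.
  x = 4: f_y(4, y) = -6*y**2 + 38*y - 85; no integer root y with |y| ≤ 4.
Only singular point on the grid: (-1, 3).
Classify: substitute x = -1 + u, y = 3 + v and expand: f = -2*u**3 - u**2*v - u**2 - 2*v**3 + v**2.
No constant or linear terms (consistent with a singular point). Quadratic part: -u**2 + v**2. Cubic part: -2*u**3 - u**2*v - 2*v**3.
The quadratic part v**2 - u**2 = (v − u)(v + u) splits into two distinct linear factors, so there are two distinct tangent lines y − 3 = ±(x − -1) — this is a node (ordinary double point).
Classification: node.


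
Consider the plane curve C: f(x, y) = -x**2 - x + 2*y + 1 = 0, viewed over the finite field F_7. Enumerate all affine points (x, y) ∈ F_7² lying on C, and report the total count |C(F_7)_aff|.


Affine F_7-points: {(0, 3), (1, 4), (2, 6), (3, 2), (4, 6), (5, 4), (6, 3)}; count = 7.

For each of the 49 pairs (x, y) ∈ F_7², evaluate f(x, y) mod 7. Record the zeros.
  x = 0: [0↦1, 1↦3, 2↦5, 3↦0, 4↦2, 5↦4, 6↦6]  zeros at y ∈ {3}
  x = 1: [0↦6, 1↦1, 2↦3, 3↦5, 4↦0, 5↦2, 6↦4]  zeros at y ∈ {4}
  x = 2: [0↦2, 1↦4, 2↦6, 3↦1, 4↦3, 5↦5, 6↦0]  zeros at y ∈ {6}
  x = 3: [0↦3, 1↦5, 2↦0, 3↦2, 4↦4, 5↦6, 6↦1]  zeros at y ∈ {2}
  x = 4: [0↦2, 1↦4, 2↦6, 3↦1, 4↦3, 5↦5, 6↦0]  zeros at y ∈ {6}
  x = 5: [0↦6, 1↦1, 2↦3, 3↦5, 4↦0, 5↦2, 6↦4]  zeros at y ∈ {4}
  x = 6: [0↦1, 1↦3, 2↦5, 3↦0, 4↦2, 5↦4, 6↦6]  zeros at y ∈ {3}
Collecting zeros: affine points = {(0, 3), (1, 4), (2, 6), (3, 2), (4, 6), (5, 4), (6, 3)}.
Total count |C(F_7)_aff| = 7.


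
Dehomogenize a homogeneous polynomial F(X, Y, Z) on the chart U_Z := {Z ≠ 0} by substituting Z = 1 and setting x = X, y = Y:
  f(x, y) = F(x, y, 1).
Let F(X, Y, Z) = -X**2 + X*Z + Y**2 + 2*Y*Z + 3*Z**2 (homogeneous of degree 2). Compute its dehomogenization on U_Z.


f(x, y) = -x**2 + x + y**2 + 2*y + 3

On U_Z we set Z = 1. Each monomial c·X^i·Y^j·Z^k in F becomes c·x^i·y^j·1^k = c·x^i·y^j.
Substituting Z = 1: F(X, Y, 1) = -x**2 + x + y**2 + 2*y + 3.
Note: deg(f) ≤ deg(F) = 2; strict inequality happens when F is divisible by Z (lost terms).


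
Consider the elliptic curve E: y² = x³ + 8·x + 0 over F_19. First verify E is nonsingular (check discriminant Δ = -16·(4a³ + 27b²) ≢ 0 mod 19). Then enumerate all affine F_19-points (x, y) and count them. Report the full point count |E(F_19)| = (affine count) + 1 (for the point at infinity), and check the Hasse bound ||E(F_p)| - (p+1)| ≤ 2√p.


Affine points = {(0, 0), (1, 3), (1, 16), (2, 9), (2, 10), (4, 1), (4, 18), (6, 6), (6, 13), (7, 0), (8, 5), (8, 14), (10, 4), (10, 15), (12, 0), (14, 5), (14, 14), (16, 5), (16, 14)}; affine count = 19; |E(F_19)| = 20.

Discriminant check: Δ ∝ 4a³ + 27b² = 4·8³ + 27·0² = 4·512 + 27·0 ≡ 15 (mod 19). Nonzero ⇒ E is nonsingular.
For each x ∈ F_19, compute rhs = x³ + 8·x + 0 mod 19, then count y ∈ F_19 with y² ≡ rhs.
  x = 0: rhs = 0, matching y values: 0 (1 points).
  x = 1: rhs = 9, matching y values: 3, 16 (2 points).
  x = 2: rhs = 5, matching y values: 9, 10 (2 points).
  x = 3: rhs = 13, matching y values: none (0 points).
  x = 4: rhs = 1, matching y values: 1, 18 (2 points).
  x = 5: rhs = 13, matching y values: none (0 points).
  x = 6: rhs = 17, matching y values: 6, 13 (2 points).
  x = 7: rhs = 0, matching y values: 0 (1 points).
  x = 8: rhs = 6, matching y values: 5, 14 (2 points).
  x = 9: rhs = 3, matching y values: none (0 points).
  x = 10: rhs = 16, matching y values: 4, 15 (2 points).
  x = 11: rhs = 13, matching y values: none (0 points).
  x = 12: rhs = 0, matching y values: 0 (1 points).
  x = 13: rhs = 2, matching y values: none (0 points).
  x = 14: rhs = 6, matching y values: 5, 14 (2 points).
  x = 15: rhs = 18, matching y values: none (0 points).
  x = 16: rhs = 6, matching y values: 5, 14 (2 points).
  x = 17: rhs = 14, matching y values: none (0 points).
  x = 18: rhs = 10, matching y values: none (0 points).
Total affine count: 19.
Full point count |E(F_19)| = 19 + 1 = 20.
Hasse bound: |20 − (19+1)| = |0| = 0 ≤ 2√19 ≈ 8.7178 ✓.


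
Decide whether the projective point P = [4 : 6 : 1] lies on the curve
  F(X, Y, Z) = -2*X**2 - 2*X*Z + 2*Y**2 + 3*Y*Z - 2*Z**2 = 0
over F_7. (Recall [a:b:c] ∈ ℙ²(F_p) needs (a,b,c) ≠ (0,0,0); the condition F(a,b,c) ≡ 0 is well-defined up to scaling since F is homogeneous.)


F(4,6,1) ≡ 6 (mod 7); P is NOT on the curve.

Evaluate F(4, 6, 1) term-by-term (mod 7).
  -2*X**2 ↦ -2·16·1·1 = -32
  -2*X*Z ↦ -2·4·1·1 = -8
  2*Y**2 ↦ 2·1·36·1 = 72
  3*Y*Z ↦ 3·1·6·1 = 18
  -2*Z**2 ↦ -2·1·1·1 = -2
Sum: F(4, 6, 1) = (-32) + (-8) + (72) + (18) + (-2) = 48.
Reducing mod 7: 48 ≡ 6 (mod 7).
Since F(a, b, c) ≡ 6 ≠ 0 (mod 7), P does NOT lie on the curve.


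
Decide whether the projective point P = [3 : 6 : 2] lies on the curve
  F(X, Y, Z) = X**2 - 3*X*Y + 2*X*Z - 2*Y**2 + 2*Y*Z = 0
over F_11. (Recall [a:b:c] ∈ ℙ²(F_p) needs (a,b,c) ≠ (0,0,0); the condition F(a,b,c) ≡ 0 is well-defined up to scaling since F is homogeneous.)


F(3,6,2) ≡ 7 (mod 11); P is NOT on the curve.

Evaluate F(3, 6, 2) term-by-term (mod 11).
  X**2 ↦ 1·9·1·1 = 9
  -3*X*Y ↦ -3·3·6·1 = -54
  2*X*Z ↦ 2·3·1·2 = 12
  -2*Y**2 ↦ -2·1·36·1 = -72
  2*Y*Z ↦ 2·1·6·2 = 24
Sum: F(3, 6, 2) = (9) + (-54) + (12) + (-72) + (24) = -81.
Reducing mod 11: -81 ≡ 7 (mod 11).
Since F(a, b, c) ≡ 7 ≠ 0 (mod 11), P does NOT lie on the curve.


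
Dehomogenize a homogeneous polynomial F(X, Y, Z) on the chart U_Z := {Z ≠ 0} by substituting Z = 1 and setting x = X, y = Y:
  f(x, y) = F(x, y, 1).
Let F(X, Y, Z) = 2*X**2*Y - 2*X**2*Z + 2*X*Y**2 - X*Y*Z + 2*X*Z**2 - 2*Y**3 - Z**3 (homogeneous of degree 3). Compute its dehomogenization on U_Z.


f(x, y) = 2*x**2*y - 2*x**2 + 2*x*y**2 - x*y + 2*x - 2*y**3 - 1

On U_Z we set Z = 1. Each monomial c·X^i·Y^j·Z^k in F becomes c·x^i·y^j·1^k = c·x^i·y^j.
Substituting Z = 1: F(X, Y, 1) = 2*x**2*y - 2*x**2 + 2*x*y**2 - x*y + 2*x - 2*y**3 - 1.
Note: deg(f) ≤ deg(F) = 3; strict inequality happens when F is divisible by Z (lost terms).


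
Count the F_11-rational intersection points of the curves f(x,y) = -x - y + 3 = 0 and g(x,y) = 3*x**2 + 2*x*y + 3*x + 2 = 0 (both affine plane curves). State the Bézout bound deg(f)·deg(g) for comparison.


Common zeros: ∅; count = 0; Bézout bound = 2.

deg(f) = 1, deg(g) = 2, so Bézout bound = 2.
Scan x ∈ F_11. For each x, list the y ∈ F_11 with f(x, y) ≡ 0 and those with g(x, y) ≡ 0 (mod 11); the common zeros in that column are the intersection.
  x = 0: f ≡ 0 at y ∈ {3}; g ≡ 0 at y ∈ ∅; common: ∅.
  x = 1: f ≡ 0 at y ∈ {2}; g ≡ 0 at y ∈ {7}; common: ∅.
  x = 2: f ≡ 0 at y ∈ {1}; g ≡ 0 at y ∈ {6}; common: ∅.
  x = 3: f ≡ 0 at y ∈ {0}; g ≡ 0 at y ∈ {1}; common: ∅.
  x = 4: f ≡ 0 at y ∈ {10}; g ≡ 0 at y ∈ {6}; common: ∅.
  x = 5: f ≡ 0 at y ∈ {9}; g ≡ 0 at y ∈ {4}; common: ∅.
  x = 6: f ≡ 0 at y ∈ {8}; g ≡ 0 at y ∈ {4}; common: ∅.
  x = 7: f ≡ 0 at y ∈ {7}; g ≡ 0 at y ∈ {2}; common: ∅.
  x = 8: f ≡ 0 at y ∈ {6}; g ≡ 0 at y ∈ {7}; common: ∅.
  x = 9: f ≡ 0 at y ∈ {5}; g ≡ 0 at y ∈ {2}; common: ∅.
  x = 10: f ≡ 0 at y ∈ {4}; g ≡ 0 at y ∈ {1}; common: ∅.
Collecting: common zeros = ∅, so the count is 0.
Comparison with the Bézout bound: 0 ≤ 2 = deg(f)·deg(g), as expected for curves with no common component (the affine F_11-count falls short of the bound because intersections may lie at infinity, over extension fields, or carry multiplicity).


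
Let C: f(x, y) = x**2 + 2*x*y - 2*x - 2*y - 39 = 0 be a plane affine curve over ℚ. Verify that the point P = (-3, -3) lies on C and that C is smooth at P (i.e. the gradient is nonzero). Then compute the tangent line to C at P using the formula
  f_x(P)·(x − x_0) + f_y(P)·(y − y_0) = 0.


Tangent line at P: -14*x - 8*y - 66 = 0.

Step 1: f(-3, -3) = 0, so P lies on C.
Step 2: partial derivatives
  f_x(x, y) = 2*x + 2*y - 2, f_y(x, y) = 2*x - 2.
  f_x(P) = -14, f_y(P) = -8 (gradient nonzero, so P is smooth).
Step 3: tangent line at P: -14·(x − -3) + -8·(y − -3) = 0.
Expanding: -14*x - 8*y - 66 = 0.


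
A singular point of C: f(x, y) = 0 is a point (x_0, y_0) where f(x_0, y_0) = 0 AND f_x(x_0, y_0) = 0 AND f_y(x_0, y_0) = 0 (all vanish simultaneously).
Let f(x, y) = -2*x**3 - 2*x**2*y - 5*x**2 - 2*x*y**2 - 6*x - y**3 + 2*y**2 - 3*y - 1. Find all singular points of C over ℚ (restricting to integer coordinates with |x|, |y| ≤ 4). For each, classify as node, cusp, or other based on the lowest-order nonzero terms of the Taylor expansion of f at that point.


Singular points: {(-1, 1)}; classification: node.

Compute partial derivatives:
  f_x = -6*x**2 - 4*x*y - 10*x - 2*y**2 - 6.
  f_y = -2*x**2 - 4*x*y - 3*y**2 + 4*y - 3.
Scan x_0 ∈ {−4, ..., 4}. For each x_0, f_y(x_0, y) is a polynomial in y; find its integer roots y ∈ {−4, ..., 4}, then test f_x and f at those candidates.
  x = -4: f_y(-4, y) = -3*y**2 + 20*y - 35; no integer root y with |y| ≤ 4.
  x = -3: f_y(-3, y) = -3*y**2 + 16*y - 21; vanishes at y ∈ {3}. (-3, 3): f_x = -12 ≠ 0.
  x = -2: f_y(-2, y) = -3*y**2 + 12*y - 11; no integer root y with |y| ≤ 4.
  x = -1: f_y(-1, y) = -3*y**2 + 8*y - 5; vanishes at y ∈ {1}. (-1, 1): f_x = 0, f = 0 — SINGULAR.
  x = 0: f_y(0, y) = -3*y**2 + 4*y - 3; no integer root y with |y| ≤ 4.
  x = 1: f_y(1, y) = -3*y**2 - 5; no integer root y with |y| ≤ 4.
  x = 2: f_y(2, y) = -3*y**2 - 4*y - 11; no integer root y with |y| ≤ 4.
  x = 3: f_y(3, y) = -3*y**2 - 8*y - 21; no integer root y with |y| ≤ 4.
  x = 4: f_y(4, y) = -3*y**2 - 12*y - 35; no integer root y with |y| ≤ 4.
Only singular point on the grid: (-1, 1).
Classify: substitute x = -1 + u, y = 1 + v and expand: f = -2*u**3 - 2*u**2*v - u**2 - 2*u*v**2 - v**3 + v**2.
No constant or linear terms (consistent with a singular point). Quadratic part: -u**2 + v**2. Cubic part: -2*u**3 - 2*u**2*v - 2*u*v**2 - v**3.
The quadratic part v**2 - u**2 = (v − u)(v + u) splits into two distinct linear factors, so there are two distinct tangent lines y − 1 = ±(x − -1) — this is a node (ordinary double point).
Classification: node.


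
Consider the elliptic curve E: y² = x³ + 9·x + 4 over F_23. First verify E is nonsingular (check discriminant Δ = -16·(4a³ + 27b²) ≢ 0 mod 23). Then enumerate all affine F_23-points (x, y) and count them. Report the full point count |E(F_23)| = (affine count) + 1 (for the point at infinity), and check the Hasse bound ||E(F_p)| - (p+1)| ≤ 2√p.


Affine points = {(0, 2), (0, 21), (3, 9), (3, 14), (4, 9), (4, 14), (5, 6), (5, 17), (8, 6), (8, 17), (9, 3), (9, 20), (10, 6), (10, 17), (11, 10), (11, 13), (12, 0), (13, 8), (13, 15), (15, 8), (15, 15), (16, 9), (16, 14), (18, 8), (18, 15), (21, 1), (21, 22)}; affine count = 27; |E(F_23)| = 28.

Discriminant check: Δ ∝ 4a³ + 27b² = 4·9³ + 27·4² = 4·729 + 27·16 ≡ 13 (mod 23). Nonzero ⇒ E is nonsingular.
For each x ∈ F_23, compute rhs = x³ + 9·x + 4 mod 23, then count y ∈ F_23 with y² ≡ rhs.
  x = 0: rhs = 4, matching y values: 2, 21 (2 points).
  x = 1: rhs = 14, matching y values: none (0 points).
  x = 2: rhs = 7, matching y values: none (0 points).
  x = 3: rhs = 12, matching y values: 9, 14 (2 points).
  x = 4: rhs = 12, matching y values: 9, 14 (2 points).
  x = 5: rhs = 13, matching y values: 6, 17 (2 points).
  x = 6: rhs = 21, matching y values: none (0 points).
  x = 7: rhs = 19, matching y values: none (0 points).
  x = 8: rhs = 13, matching y values: 6, 17 (2 points).
  x = 9: rhs = 9, matching y values: 3, 20 (2 points).
  x = 10: rhs = 13, matching y values: 6, 17 (2 points).
  x = 11: rhs = 8, matching y values: 10, 13 (2 points).
  x = 12: rhs = 0, matching y values: 0 (1 points).
  x = 13: rhs = 18, matching y values: 8, 15 (2 points).
  x = 14: rhs = 22, matching y values: none (0 points).
  x = 15: rhs = 18, matching y values: 8, 15 (2 points).
  x = 16: rhs = 12, matching y values: 9, 14 (2 points).
  x = 17: rhs = 10, matching y values: none (0 points).
  x = 18: rhs = 18, matching y values: 8, 15 (2 points).
  x = 19: rhs = 19, matching y values: none (0 points).
  x = 20: rhs = 19, matching y values: none (0 points).
  x = 21: rhs = 1, matching y values: 1, 22 (2 points).
  x = 22: rhs = 17, matching y values: none (0 points).
Total affine count: 27.
Full point count |E(F_23)| = 27 + 1 = 28.
Hasse bound: |28 − (23+1)| = |4| = 4 ≤ 2√23 ≈ 9.5917 ✓.


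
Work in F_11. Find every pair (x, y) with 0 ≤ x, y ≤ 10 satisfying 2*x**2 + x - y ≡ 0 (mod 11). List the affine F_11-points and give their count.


Affine F_11-points: {(0, 0), (1, 3), (2, 10), (3, 10), (4, 3), (5, 0), (6, 1), (7, 6), (8, 4), (9, 6), (10, 1)}; count = 11.

For each of the 121 pairs (x, y) ∈ F_11², evaluate f(x, y) mod 11. Record the zeros.
  x = 0: [0↦0, 1↦10, 2↦9, 3↦8, 4↦7, 5↦6, 6↦5, 7↦4, 8↦3, 9↦2, 10↦1]  zeros at y ∈ {0}
  x = 1: [0↦3, 1↦2, 2↦1, 3↦0, 4↦10, 5↦9, 6↦8, 7↦7, 8↦6, 9↦5, 10↦4]  zeros at y ∈ {3}
  x = 2: [0↦10, 1↦9, 2↦8, 3↦7, 4↦6, 5↦5, 6↦4, 7↦3, 8↦2, 9↦1, 10↦0]  zeros at y ∈ {10}
  x = 3: [0↦10, 1↦9, 2↦8, 3↦7, 4↦6, 5↦5, 6↦4, 7↦3, 8↦2, 9↦1, 10↦0]  zeros at y ∈ {10}
  x = 4: [0↦3, 1↦2, 2↦1, 3↦0, 4↦10, 5↦9, 6↦8, 7↦7, 8↦6, 9↦5, 10↦4]  zeros at y ∈ {3}
  x = 5: [0↦0, 1↦10, 2↦9, 3↦8, 4↦7, 5↦6, 6↦5, 7↦4, 8↦3, 9↦2, 10↦1]  zeros at y ∈ {0}
  x = 6: [0↦1, 1↦0, 2↦10, 3↦9, 4↦8, 5↦7, 6↦6, 7↦5, 8↦4, 9↦3, 10↦2]  zeros at y ∈ {1}
  x = 7: [0↦6, 1↦5, 2↦4, 3↦3, 4↦2, 5↦1, 6↦0, 7↦10, 8↦9, 9↦8, 10↦7]  zeros at y ∈ {6}
  x = 8: [0↦4, 1↦3, 2↦2, 3↦1, 4↦0, 5↦10, 6↦9, 7↦8, 8↦7, 9↦6, 10↦5]  zeros at y ∈ {4}
  x = 9: [0↦6, 1↦5, 2↦4, 3↦3, 4↦2, 5↦1, 6↦0, 7↦10, 8↦9, 9↦8, 10↦7]  zeros at y ∈ {6}
  x = 10: [0↦1, 1↦0, 2↦10, 3↦9, 4↦8, 5↦7, 6↦6, 7↦5, 8↦4, 9↦3, 10↦2]  zeros at y ∈ {1}
Collecting zeros: affine points = {(0, 0), (1, 3), (2, 10), (3, 10), (4, 3), (5, 0), (6, 1), (7, 6), (8, 4), (9, 6), (10, 1)}.
Total count |C(F_11)_aff| = 11.
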